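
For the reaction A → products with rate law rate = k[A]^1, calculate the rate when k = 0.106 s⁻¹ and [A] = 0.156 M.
0.01654 M/s

rate = k·[A]^1 = 0.106·(0.156)^1 = 0.106·0.156 = 0.01654 M/s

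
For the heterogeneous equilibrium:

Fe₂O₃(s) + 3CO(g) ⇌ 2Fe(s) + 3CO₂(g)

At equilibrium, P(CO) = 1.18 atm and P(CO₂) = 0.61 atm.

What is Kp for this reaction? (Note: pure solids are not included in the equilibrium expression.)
K_p = 0.138

Solids (Fe₂O₃, Fe) are excluded.
Kp = P(CO₂)³/P(CO)³ = (0.61)³/(1.18)³ = 0.227/1.643 = 0.138.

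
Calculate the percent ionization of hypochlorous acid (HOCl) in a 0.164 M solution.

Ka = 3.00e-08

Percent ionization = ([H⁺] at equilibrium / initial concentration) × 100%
Percent ionization = 0.0428%

Let x = [H⁺]. Ka = x²/(C - x) ⇒ x² + (3.00e-08)x - (3.00e-08)(0.164) = 0. x = 7.0128e-05. Percent = (7.0128e-05/0.164) × 100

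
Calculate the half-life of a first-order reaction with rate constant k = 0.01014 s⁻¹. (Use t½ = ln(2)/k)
68.36 s

t½ = ln(2)/k = 0.6931/0.01014 = 68.36 s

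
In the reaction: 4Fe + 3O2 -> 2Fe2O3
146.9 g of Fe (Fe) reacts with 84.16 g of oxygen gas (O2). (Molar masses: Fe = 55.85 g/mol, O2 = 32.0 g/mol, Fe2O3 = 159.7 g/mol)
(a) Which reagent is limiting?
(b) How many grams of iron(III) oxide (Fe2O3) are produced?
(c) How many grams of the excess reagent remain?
(a) Fe, (b) 210 g, (c) 21.03 g

Moles of Fe = 146.9 g ÷ 55.85 g/mol = 2.63026 mol
Moles of O2 = 84.16 g ÷ 32.0 g/mol = 2.63 mol
Moles ÷ coefficient: Fe: 2.63026/4 = 0.6576, O2: 2.63/3 = 0.8767
(a) Fe has the smaller value, so Fe is the limiting reagent.
(b) Moles of Fe2O3 = 2.63026 mol Fe × (2/4) = 1.31513 mol; mass = 1.31513 mol × 159.7 g/mol = 210 g
(c) O2 consumed = 2.63026 × (3/4) = 1.97269 mol; remaining = 2.63 − 1.97269 = 0.657305 mol; mass = 0.657305 mol × 32.0 g/mol = 21.03 g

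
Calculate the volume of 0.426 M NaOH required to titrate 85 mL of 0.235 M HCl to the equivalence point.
V_{base} = 46.9 mL

At equivalence: moles acid = moles base.
moles HCl = 0.235 M × 0.085 L = 0.019975 mol
V_NaOH = 0.019975 mol ÷ 0.426 M = 0.04689 L = 46.9 mL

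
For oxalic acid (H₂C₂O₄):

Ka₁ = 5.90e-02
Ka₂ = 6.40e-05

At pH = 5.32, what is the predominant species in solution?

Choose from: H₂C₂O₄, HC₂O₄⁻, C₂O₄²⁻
C₂O₄²⁻

pKa1 = 1.23, pKa2 = 4.19. Each pKa is the crossover between adjacent species; pH = 5.32 lies in the region where C₂O₄²⁻ predominates.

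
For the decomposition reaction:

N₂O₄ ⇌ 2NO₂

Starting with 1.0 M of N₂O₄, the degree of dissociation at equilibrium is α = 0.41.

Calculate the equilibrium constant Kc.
K_c = 1.1397

x = α·[A]₀ = 0.41 × 1.0 = 0.41 M dissociated.
At eq: [N₂O₄] = 1.0 − 0.41 = 0.59 M; [NO₂] = 2x = 0.82 M.
Kc = [NO₂]²/[N₂O₄] = (0.82)²/0.59 = 1.14.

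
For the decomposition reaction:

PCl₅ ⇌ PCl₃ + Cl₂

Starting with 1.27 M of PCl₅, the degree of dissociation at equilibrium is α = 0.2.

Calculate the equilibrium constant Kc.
K_c = 0.0635

x = α·[A]₀ = 0.2 × 1.27 = 0.254 M dissociated.
At eq: [PCl₅] = 1.27 − 0.254 = 1.016 M; [PCl₃] = [Cl₂] = x = 0.254 M.
Kc = [PCl₃][Cl₂]/[PCl₅] = (0.254)²/1.016 = 0.0635.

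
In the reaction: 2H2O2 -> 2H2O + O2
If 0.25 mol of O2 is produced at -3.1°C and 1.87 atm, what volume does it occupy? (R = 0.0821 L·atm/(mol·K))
T = -3.1°C + 273.15 = 270.05 K
V = nRT/P = (0.25 × 0.0821 × 270.05) / 1.87
V = 2.96 L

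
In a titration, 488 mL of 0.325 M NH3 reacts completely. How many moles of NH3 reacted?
Moles = Molarity × Volume (L)
Moles = 0.325 M × 0.488 L = 0.1586 mol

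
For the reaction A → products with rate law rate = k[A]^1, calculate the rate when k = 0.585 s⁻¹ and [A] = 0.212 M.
0.124 M/s

rate = k·[A]^1 = 0.585·(0.212)^1 = 0.585·0.212 = 0.124 M/s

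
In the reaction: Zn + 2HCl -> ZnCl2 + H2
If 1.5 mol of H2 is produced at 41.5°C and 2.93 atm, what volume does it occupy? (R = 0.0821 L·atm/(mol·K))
T = 41.5°C + 273.15 = 314.65 K
V = nRT/P = (1.5 × 0.0821 × 314.65) / 2.93
V = 13.22 L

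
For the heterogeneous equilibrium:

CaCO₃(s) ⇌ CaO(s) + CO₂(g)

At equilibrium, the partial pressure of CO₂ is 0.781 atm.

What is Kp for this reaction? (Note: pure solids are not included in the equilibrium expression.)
K_p = 0.781

Solids (CaCO₃, CaO) have activity 1 and are excluded.
Kp = P(CO₂) = 0.781.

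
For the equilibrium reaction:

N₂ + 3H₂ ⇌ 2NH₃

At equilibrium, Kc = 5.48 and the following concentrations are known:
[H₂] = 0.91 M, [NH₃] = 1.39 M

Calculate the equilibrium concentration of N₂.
[N₂] = 0.4679 M

Kc = ([NH₃]^2) / ([N₂] × [H₂]^3) = 5.48
[N₂]^1 = (product terms)/(Kc · other reactant terms) = 1.9321 / (5.48 · 0.75357) = 0.46787
[N₂] = 0.4679 M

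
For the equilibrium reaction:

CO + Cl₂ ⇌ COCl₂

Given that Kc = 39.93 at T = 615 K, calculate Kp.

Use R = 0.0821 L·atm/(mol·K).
K_p = 0.7908

Δn = (moles gaseous products) − (moles gaseous reactants) = -1
T = 615 K; RT = 0.0821 × 615 = 50.4915
Kp = Kc·(RT)^Δn = 39.93 × (50.4915)^-1 = 39.93 × 0.0198053 = 0.7908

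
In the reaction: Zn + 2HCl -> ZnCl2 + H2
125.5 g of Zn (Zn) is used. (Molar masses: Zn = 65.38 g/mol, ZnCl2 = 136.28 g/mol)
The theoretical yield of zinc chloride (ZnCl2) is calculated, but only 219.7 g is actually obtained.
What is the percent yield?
Moles of Zn = 125.5 g ÷ 65.38 g/mol = 1.91955 mol
Mole ratio: 1 mol ZnCl2 / 1 mol Zn
Moles of ZnCl2 = 1.91955 × (1/1) = 1.91955 mol
Theoretical yield = 1.91955 mol × 136.28 g/mol = 261.6 g
Actual yield = 219.7 g
Percent yield = (219.7 / 261.6) × 100% = 84.0%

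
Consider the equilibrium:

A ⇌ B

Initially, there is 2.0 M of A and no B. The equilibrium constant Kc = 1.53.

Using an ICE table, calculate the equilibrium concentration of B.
[B] = 1.209 M

ICE: [A] = 2.0 − x, [B] = x.
Kc = x/(2.0 − x) = 1.53 ⇒ x = 1.53·2.0/(1 + 1.53) = 3.06/2.53 = 1.209.
[B] = x = 1.209 M.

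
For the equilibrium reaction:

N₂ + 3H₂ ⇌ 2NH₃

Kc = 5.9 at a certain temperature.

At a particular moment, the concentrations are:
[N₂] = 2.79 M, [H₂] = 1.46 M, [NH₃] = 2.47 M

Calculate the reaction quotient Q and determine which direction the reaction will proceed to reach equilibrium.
Q = 0.703, Q < K, reaction proceeds forward (toward products)

Q = ([NH₃]^2) / ([N₂] × [H₂]^3)
  = ((2.47)^2) / ((2.79)·(1.46)^3) = 6.1009/8.6829 = 0.7026
Since Q = 0.7026 < Kc = 5.9, the reaction proceeds forward (toward products) to reach equilibrium.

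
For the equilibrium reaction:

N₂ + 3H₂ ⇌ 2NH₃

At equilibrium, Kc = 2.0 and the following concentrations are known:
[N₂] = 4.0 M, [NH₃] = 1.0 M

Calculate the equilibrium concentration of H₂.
[H₂] = 0.5000 M

Kc = ([NH₃]^2) / ([N₂] × [H₂]^3) = 2.0
[H₂]^3 = (product terms)/(Kc · other reactant terms) = 1 / (2.0 · 4) = 0.125
[H₂] = (0.125)^(1/3) = 0.5000 M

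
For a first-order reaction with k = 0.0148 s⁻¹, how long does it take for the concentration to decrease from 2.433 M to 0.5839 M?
96.43 s

From ln[A] = ln[A]₀ - k·t: t = ln([A]₀/[A])/k = ln(2.433/0.5839)/0.0148 = ln(4.1668)/0.0148 = 1.4272/0.0148 = 96.43 s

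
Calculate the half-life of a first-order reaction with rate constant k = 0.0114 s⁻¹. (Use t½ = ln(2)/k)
60.80 s

t½ = ln(2)/k = 0.6931/0.0114 = 60.80 s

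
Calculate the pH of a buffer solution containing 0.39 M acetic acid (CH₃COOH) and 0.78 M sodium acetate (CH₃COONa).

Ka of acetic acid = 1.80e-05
pH = 5.05

pKa = -log(1.80e-05) = 4.74. pH = pKa + log([A⁻]/[HA]) = 4.74 + log(0.78/0.39)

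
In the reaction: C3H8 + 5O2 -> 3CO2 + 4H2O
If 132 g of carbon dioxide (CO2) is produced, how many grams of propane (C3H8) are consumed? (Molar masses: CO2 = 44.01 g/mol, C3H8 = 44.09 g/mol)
Moles of CO2 = 132 g ÷ 44.01 g/mol = 2.99932 mol
Mole ratio: 1 mol C3H8 / 3 mol CO2
Moles of C3H8 = 2.99932 × (1/3) = 0.999773 mol
Mass of C3H8 = 0.999773 mol × 44.09 g/mol = 44.08 g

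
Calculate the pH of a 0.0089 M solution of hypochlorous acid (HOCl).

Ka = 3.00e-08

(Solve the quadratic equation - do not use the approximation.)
pH = 4.79

x² + Ka×x - Ka×C = 0. Using quadratic formula: [H⁺] = 1.6325e-05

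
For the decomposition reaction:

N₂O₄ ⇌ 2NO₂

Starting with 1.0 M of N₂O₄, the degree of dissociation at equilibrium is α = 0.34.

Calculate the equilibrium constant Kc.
K_c = 0.7006

x = α·[A]₀ = 0.34 × 1.0 = 0.34 M dissociated.
At eq: [N₂O₄] = 1.0 − 0.34 = 0.66 M; [NO₂] = 2x = 0.68 M.
Kc = [NO₂]²/[N₂O₄] = (0.68)²/0.66 = 0.7006.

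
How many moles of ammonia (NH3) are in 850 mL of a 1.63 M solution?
Moles = Molarity × Volume (L)
Moles = 1.63 M × 0.85 L = 1.385 mol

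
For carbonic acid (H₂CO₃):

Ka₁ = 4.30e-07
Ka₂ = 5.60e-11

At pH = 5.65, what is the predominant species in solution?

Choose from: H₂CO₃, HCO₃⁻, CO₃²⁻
H₂CO₃

pKa1 = 6.37, pKa2 = 10.25. Each pKa is the crossover between adjacent species; pH = 5.65 lies in the region where H₂CO₃ predominates.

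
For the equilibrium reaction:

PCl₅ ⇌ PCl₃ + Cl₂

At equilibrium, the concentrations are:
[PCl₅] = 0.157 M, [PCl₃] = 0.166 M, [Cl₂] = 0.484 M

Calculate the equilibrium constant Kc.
K_c = 0.5117

Kc = ([PCl₃] × [Cl₂]) / ([PCl₅])
   = ((0.166)·(0.484)) / ((0.157))
   = 0.080344 / 0.157 = 0.5117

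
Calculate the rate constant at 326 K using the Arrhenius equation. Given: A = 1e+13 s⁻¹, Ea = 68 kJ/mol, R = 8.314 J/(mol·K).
1.27e+02 s⁻¹

k = A·exp(-Ea/(R·T)) = 1e+13·exp(-68000/(8.314·326)) = 1e+13·exp(-25.0889) = 1e+13·1.2707e-11 = 1.27e+02 s⁻¹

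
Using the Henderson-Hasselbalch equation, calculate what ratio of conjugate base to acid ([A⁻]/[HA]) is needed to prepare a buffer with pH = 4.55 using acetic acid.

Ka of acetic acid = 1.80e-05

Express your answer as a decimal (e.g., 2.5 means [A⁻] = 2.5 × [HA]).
[A⁻]/[HA] = 0.639

pKa = −log(1.80e-05) = 4.7447. pH = pKa + log([A⁻]/[HA]). 4.55 = 4.7447 + log(ratio). log(ratio) = 4.55 − 4.7447 = -0.1947. ratio = 10^(-0.1947) = 0.639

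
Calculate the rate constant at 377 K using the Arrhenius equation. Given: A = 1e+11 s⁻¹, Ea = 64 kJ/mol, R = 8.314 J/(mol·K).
1.36e+02 s⁻¹

k = A·exp(-Ea/(R·T)) = 1e+11·exp(-64000/(8.314·377)) = 1e+11·exp(-20.4187) = 1e+11·1.3560e-09 = 1.36e+02 s⁻¹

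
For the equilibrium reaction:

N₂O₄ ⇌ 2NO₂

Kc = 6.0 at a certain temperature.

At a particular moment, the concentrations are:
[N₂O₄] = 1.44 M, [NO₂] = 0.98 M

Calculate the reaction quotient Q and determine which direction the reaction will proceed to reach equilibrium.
Q = 0.667, Q < K, reaction proceeds forward (toward products)

Q = ([NO₂]^2) / ([N₂O₄])
  = ((0.98)^2) / ((1.44)) = 0.9604/1.44 = 0.6669
Since Q = 0.6669 < Kc = 6.0, the reaction proceeds forward (toward products) to reach equilibrium.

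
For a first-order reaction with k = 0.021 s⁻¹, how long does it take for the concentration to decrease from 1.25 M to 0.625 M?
33.01 s

From ln[A] = ln[A]₀ - k·t: t = ln([A]₀/[A])/k = ln(1.25/0.625)/0.021 = ln(2.0000)/0.021 = 0.6931/0.021 = 33.01 s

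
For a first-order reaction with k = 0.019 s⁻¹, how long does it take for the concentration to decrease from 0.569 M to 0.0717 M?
109.02 s

From ln[A] = ln[A]₀ - k·t: t = ln([A]₀/[A])/k = ln(0.569/0.0717)/0.019 = ln(7.9358)/0.019 = 2.0714/0.019 = 109.02 s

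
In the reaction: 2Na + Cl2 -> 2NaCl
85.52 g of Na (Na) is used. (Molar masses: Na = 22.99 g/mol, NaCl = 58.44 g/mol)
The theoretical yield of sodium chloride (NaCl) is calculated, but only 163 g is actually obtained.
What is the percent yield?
Moles of Na = 85.52 g ÷ 22.99 g/mol = 3.71988 mol
Mole ratio: 2 mol NaCl / 2 mol Na
Moles of NaCl = 3.71988 × (2/2) = 3.71988 mol
Theoretical yield = 3.71988 mol × 58.44 g/mol = 217.39 g
Actual yield = 163 g
Percent yield = (163 / 217.39) × 100% = 75.0%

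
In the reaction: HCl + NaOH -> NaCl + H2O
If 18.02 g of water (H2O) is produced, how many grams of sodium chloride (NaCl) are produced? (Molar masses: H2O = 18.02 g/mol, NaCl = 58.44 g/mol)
Moles of H2O = 18.02 g ÷ 18.02 g/mol = 1 mol
Mole ratio: 1 mol NaCl / 1 mol H2O
Moles of NaCl = 1 × (1/1) = 1 mol
Mass of NaCl = 1 mol × 58.44 g/mol = 58.44 g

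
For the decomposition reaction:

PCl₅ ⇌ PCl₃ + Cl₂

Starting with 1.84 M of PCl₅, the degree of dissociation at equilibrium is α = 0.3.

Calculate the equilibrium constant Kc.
K_c = 0.2366

x = α·[A]₀ = 0.3 × 1.84 = 0.552 M dissociated.
At eq: [PCl₅] = 1.84 − 0.552 = 1.288 M; [PCl₃] = [Cl₂] = x = 0.552 M.
Kc = [PCl₃][Cl₂]/[PCl₅] = (0.552)²/1.288 = 0.2366.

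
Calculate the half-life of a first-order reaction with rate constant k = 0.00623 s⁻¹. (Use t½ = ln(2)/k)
111.26 s

t½ = ln(2)/k = 0.6931/0.00623 = 111.26 s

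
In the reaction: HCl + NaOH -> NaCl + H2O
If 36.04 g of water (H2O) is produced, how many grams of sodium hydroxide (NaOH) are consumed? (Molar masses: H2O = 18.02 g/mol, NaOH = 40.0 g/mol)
Moles of H2O = 36.04 g ÷ 18.02 g/mol = 2 mol
Mole ratio: 1 mol NaOH / 1 mol H2O
Moles of NaOH = 2 × (1/1) = 2 mol
Mass of NaOH = 2 mol × 40.0 g/mol = 80 g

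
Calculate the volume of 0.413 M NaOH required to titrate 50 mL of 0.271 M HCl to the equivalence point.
V_{base} = 32.8 mL

At equivalence: moles acid = moles base.
moles HCl = 0.271 M × 0.05 L = 0.01355 mol
V_NaOH = 0.01355 mol ÷ 0.413 M = 0.03281 L = 32.8 mL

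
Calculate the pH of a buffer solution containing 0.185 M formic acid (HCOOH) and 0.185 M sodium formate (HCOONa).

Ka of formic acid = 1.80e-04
pH = 3.74

pKa = -log(1.80e-04) = 3.74. pH = pKa + log([A⁻]/[HA]) = 3.74 + log(0.185/0.185)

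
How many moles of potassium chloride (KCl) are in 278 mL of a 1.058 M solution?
Moles = Molarity × Volume (L)
Moles = 1.058 M × 0.278 L = 0.2941 mol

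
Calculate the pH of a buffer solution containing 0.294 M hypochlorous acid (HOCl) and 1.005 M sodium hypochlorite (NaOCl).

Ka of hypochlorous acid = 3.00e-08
pH = 8.06

pKa = -log(3.00e-08) = 7.52. pH = pKa + log([A⁻]/[HA]) = 7.52 + log(1.005/0.294)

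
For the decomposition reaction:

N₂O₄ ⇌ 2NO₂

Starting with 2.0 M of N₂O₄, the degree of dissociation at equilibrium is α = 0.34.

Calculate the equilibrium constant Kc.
K_c = 1.4012

x = α·[A]₀ = 0.34 × 2.0 = 0.68 M dissociated.
At eq: [N₂O₄] = 2.0 − 0.68 = 1.32 M; [NO₂] = 2x = 1.36 M.
Kc = [NO₂]²/[N₂O₄] = (1.36)²/1.32 = 1.401.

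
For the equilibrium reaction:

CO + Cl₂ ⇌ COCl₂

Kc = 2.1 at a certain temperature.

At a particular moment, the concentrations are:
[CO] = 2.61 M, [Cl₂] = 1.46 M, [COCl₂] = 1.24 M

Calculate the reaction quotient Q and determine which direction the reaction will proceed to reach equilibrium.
Q = 0.325, Q < K, reaction proceeds forward (toward products)

Q = ([COCl₂]) / ([CO] × [Cl₂])
  = ((1.24)) / ((2.61)·(1.46)) = 1.24/3.8106 = 0.3254
Since Q = 0.3254 < Kc = 2.1, the reaction proceeds forward (toward products) to reach equilibrium.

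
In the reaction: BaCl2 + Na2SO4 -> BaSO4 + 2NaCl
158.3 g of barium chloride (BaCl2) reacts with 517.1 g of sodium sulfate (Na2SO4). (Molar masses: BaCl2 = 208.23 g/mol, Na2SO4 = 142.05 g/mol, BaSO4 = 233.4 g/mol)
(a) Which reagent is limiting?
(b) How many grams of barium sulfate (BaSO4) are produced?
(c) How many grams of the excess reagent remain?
(a) BaCl2, (b) 177.4 g, (c) 409.1 g

Moles of BaCl2 = 158.3 g ÷ 208.23 g/mol = 0.760217 mol
Moles of Na2SO4 = 517.1 g ÷ 142.05 g/mol = 3.64027 mol
Moles ÷ coefficient: BaCl2: 0.760217/1 = 0.7602, Na2SO4: 3.64027/1 = 3.64
(a) BaCl2 has the smaller value, so BaCl2 is the limiting reagent.
(b) Moles of BaSO4 = 0.760217 mol BaCl2 × (1/1) = 0.760217 mol; mass = 0.760217 mol × 233.4 g/mol = 177.4 g
(c) Na2SO4 consumed = 0.760217 × (1/1) = 0.760217 mol; remaining = 3.64027 − 0.760217 = 2.88005 mol; mass = 2.88005 mol × 142.05 g/mol = 409.1 g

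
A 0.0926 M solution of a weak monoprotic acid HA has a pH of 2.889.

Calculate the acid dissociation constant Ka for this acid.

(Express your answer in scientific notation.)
K_a = 1.83e-05

[H⁺] = 10^(−pH) = 10^(−2.889) = 1.291e-03 M. For HA ⇌ H⁺ + A⁻, Ka = x²/(C − x) = (1.291e-03)²/(0.0926 − 1.291e-03) = 1.83e-05.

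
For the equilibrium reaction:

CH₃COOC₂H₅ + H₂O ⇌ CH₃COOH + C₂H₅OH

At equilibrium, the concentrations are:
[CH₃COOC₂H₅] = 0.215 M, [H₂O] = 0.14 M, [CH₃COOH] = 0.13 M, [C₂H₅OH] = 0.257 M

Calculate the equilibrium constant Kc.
K_c = 1.1100

Kc = ([CH₃COOH] × [C₂H₅OH]) / ([CH₃COOC₂H₅] × [H₂O])
   = ((0.13)·(0.257)) / ((0.215)·(0.14))
   = 0.03341 / 0.0301 = 1.1100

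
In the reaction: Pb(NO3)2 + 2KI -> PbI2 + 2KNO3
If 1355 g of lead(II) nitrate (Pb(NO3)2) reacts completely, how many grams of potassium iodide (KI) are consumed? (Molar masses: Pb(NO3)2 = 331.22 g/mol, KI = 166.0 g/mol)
Moles of Pb(NO3)2 = 1355 g ÷ 331.22 g/mol = 4.09094 mol
Mole ratio: 2 mol KI / 1 mol Pb(NO3)2
Moles of KI = 4.09094 × (2/1) = 8.18187 mol
Mass of KI = 8.18187 mol × 166.0 g/mol = 1358 g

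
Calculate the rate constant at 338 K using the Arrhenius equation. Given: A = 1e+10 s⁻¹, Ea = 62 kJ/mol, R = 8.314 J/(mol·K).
2.62e+00 s⁻¹

k = A·exp(-Ea/(R·T)) = 1e+10·exp(-62000/(8.314·338)) = 1e+10·exp(-22.0630) = 1e+10·2.6191e-10 = 2.62e+00 s⁻¹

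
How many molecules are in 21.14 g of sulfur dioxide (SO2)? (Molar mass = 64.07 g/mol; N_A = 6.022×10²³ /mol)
Moles = 21.14 g ÷ 64.07 g/mol = 0.329952 mol
Molecules = 0.329952 mol × 6.022×10²³ /mol = 1.987e+23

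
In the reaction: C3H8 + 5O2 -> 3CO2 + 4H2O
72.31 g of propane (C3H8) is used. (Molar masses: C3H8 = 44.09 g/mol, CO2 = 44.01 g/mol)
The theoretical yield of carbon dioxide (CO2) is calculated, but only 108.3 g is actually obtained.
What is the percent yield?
Moles of C3H8 = 72.31 g ÷ 44.09 g/mol = 1.64005 mol
Mole ratio: 3 mol CO2 / 1 mol C3H8
Moles of CO2 = 1.64005 × (3/1) = 4.92016 mol
Theoretical yield = 4.92016 mol × 44.01 g/mol = 216.54 g
Actual yield = 108.3 g
Percent yield = (108.3 / 216.54) × 100% = 50.0%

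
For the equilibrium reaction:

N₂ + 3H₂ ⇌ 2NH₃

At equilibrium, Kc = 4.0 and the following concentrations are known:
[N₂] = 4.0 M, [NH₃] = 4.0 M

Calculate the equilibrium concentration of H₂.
[H₂] = 1.0000 M

Kc = ([NH₃]^2) / ([N₂] × [H₂]^3) = 4.0
[H₂]^3 = (product terms)/(Kc · other reactant terms) = 16 / (4.0 · 4) = 1
[H₂] = (1)^(1/3) = 1.0000 M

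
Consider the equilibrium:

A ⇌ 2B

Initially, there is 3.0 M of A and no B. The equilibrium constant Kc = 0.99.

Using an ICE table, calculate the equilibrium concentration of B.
[B] = 1.494 M

ICE: [A] = 3.0 − x, [B] = 2x.
Kc = (2x)²/(3.0 − x) = 0.99 ⇒ 4x² + 0.99x − 2.97 = 0.
x = (−0.99 + √(0.99² + 4·4·2.97))/(2·4) = (−0.99 + √48.5)/8 = 0.74678.
[B] = 2x = 1.494 M.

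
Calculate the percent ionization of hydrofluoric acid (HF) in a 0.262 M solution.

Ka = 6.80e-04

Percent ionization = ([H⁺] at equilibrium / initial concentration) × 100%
Percent ionization = 4.97%

Let x = [H⁺]. Ka = x²/(C - x) ⇒ x² + (6.80e-04)x - (6.80e-04)(0.262) = 0. x = 1.3012e-02. Percent = (1.3012e-02/0.262) × 100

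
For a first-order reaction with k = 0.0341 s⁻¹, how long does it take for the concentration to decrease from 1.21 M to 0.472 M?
27.61 s

From ln[A] = ln[A]₀ - k·t: t = ln([A]₀/[A])/k = ln(1.21/0.472)/0.0341 = ln(2.5636)/0.0341 = 0.9414/0.0341 = 27.61 s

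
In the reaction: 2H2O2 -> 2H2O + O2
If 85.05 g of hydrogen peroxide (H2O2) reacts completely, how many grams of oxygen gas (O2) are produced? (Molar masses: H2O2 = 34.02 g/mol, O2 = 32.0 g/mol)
Moles of H2O2 = 85.05 g ÷ 34.02 g/mol = 2.5 mol
Mole ratio: 1 mol O2 / 2 mol H2O2
Moles of O2 = 2.5 × (1/2) = 1.25 mol
Mass of O2 = 1.25 mol × 32.0 g/mol = 40 g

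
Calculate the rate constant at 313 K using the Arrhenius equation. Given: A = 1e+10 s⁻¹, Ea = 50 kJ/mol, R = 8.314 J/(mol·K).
4.52e+01 s⁻¹

k = A·exp(-Ea/(R·T)) = 1e+10·exp(-50000/(8.314·313)) = 1e+10·exp(-19.2139) = 1e+10·4.5238e-09 = 4.52e+01 s⁻¹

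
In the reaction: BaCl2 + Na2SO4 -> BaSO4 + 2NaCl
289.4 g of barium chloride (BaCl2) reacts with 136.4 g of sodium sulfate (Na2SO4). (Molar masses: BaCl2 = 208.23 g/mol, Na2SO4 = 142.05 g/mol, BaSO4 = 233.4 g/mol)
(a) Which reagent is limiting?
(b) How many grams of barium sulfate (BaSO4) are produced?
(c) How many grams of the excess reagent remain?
(a) Na2SO4, (b) 224.1 g, (c) 89.45 g

Moles of BaCl2 = 289.4 g ÷ 208.23 g/mol = 1.38981 mol
Moles of Na2SO4 = 136.4 g ÷ 142.05 g/mol = 0.960225 mol
Moles ÷ coefficient: BaCl2: 1.38981/1 = 1.39, Na2SO4: 0.960225/1 = 0.9602
(a) Na2SO4 has the smaller value, so Na2SO4 is the limiting reagent.
(b) Moles of BaSO4 = 0.960225 mol Na2SO4 × (1/1) = 0.960225 mol; mass = 0.960225 mol × 233.4 g/mol = 224.1 g
(c) BaCl2 consumed = 0.960225 × (1/1) = 0.960225 mol; remaining = 1.38981 − 0.960225 = 0.429584 mol; mass = 0.429584 mol × 208.23 g/mol = 89.45 g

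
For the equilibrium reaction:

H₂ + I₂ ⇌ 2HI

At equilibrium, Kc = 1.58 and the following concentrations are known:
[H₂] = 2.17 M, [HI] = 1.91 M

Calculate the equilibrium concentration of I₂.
[I₂] = 1.0640 M

Kc = ([HI]^2) / ([H₂] × [I₂]) = 1.58
[I₂]^1 = (product terms)/(Kc · other reactant terms) = 3.6481 / (1.58 · 2.17) = 1.064
[I₂] = 1.0640 M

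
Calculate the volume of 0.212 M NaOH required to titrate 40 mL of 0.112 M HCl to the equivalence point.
V_{base} = 21.1 mL

At equivalence: moles acid = moles base.
moles HCl = 0.112 M × 0.04 L = 0.00448 mol
V_NaOH = 0.00448 mol ÷ 0.212 M = 0.02113 L = 21.1 mL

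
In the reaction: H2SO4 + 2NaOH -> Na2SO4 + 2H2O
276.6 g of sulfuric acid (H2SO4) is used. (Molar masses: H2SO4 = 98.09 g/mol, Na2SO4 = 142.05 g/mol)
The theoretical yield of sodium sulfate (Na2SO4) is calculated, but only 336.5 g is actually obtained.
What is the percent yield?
Moles of H2SO4 = 276.6 g ÷ 98.09 g/mol = 2.81986 mol
Mole ratio: 1 mol Na2SO4 / 1 mol H2SO4
Moles of Na2SO4 = 2.81986 × (1/1) = 2.81986 mol
Theoretical yield = 2.81986 mol × 142.05 g/mol = 400.56 g
Actual yield = 336.5 g
Percent yield = (336.5 / 400.56) × 100% = 84.0%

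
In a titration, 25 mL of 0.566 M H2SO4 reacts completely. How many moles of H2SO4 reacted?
Moles = Molarity × Volume (L)
Moles = 0.566 M × 0.025 L = 0.01415 mol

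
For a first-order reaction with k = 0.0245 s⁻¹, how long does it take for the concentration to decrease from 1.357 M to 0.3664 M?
53.44 s

From ln[A] = ln[A]₀ - k·t: t = ln([A]₀/[A])/k = ln(1.357/0.3664)/0.0245 = ln(3.7036)/0.0245 = 1.3093/0.0245 = 53.44 s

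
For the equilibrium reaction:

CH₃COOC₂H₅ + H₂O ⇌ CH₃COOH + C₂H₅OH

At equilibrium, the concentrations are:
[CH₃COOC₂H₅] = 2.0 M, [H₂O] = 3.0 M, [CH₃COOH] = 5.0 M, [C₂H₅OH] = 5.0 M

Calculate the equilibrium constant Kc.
K_c = 4.1667

Kc = ([CH₃COOH] × [C₂H₅OH]) / ([CH₃COOC₂H₅] × [H₂O])
   = ((5.0)·(5.0)) / ((2.0)·(3.0))
   = 25 / 6 = 4.1667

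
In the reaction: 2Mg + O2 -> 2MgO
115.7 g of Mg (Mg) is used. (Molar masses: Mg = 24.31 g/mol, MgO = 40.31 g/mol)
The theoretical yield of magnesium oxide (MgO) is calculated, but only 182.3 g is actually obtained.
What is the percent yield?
Moles of Mg = 115.7 g ÷ 24.31 g/mol = 4.75936 mol
Mole ratio: 2 mol MgO / 2 mol Mg
Moles of MgO = 4.75936 × (2/2) = 4.75936 mol
Theoretical yield = 4.75936 mol × 40.31 g/mol = 191.85 g
Actual yield = 182.3 g
Percent yield = (182.3 / 191.85) × 100% = 95.0%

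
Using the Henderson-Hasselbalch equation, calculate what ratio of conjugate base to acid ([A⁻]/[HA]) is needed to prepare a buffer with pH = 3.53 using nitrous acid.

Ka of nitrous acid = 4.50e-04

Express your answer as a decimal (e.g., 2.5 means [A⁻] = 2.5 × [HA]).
[A⁻]/[HA] = 1.525

pKa = −log(4.50e-04) = 3.3468. pH = pKa + log([A⁻]/[HA]). 3.53 = 3.3468 + log(ratio). log(ratio) = 3.53 − 3.3468 = 0.1832. ratio = 10^(0.1832) = 1.525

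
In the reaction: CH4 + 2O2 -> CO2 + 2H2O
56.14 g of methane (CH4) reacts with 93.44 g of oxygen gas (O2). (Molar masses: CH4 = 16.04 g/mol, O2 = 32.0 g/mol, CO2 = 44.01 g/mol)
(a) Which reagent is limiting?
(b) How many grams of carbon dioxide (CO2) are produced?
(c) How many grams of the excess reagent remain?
(a) O2, (b) 64.25 g, (c) 32.72 g

Moles of CH4 = 56.14 g ÷ 16.04 g/mol = 3.5 mol
Moles of O2 = 93.44 g ÷ 32.0 g/mol = 2.92 mol
Moles ÷ coefficient: CH4: 3.5/1 = 3.5, O2: 2.92/2 = 1.46
(a) O2 has the smaller value, so O2 is the limiting reagent.
(b) Moles of CO2 = 2.92 mol O2 × (1/2) = 1.46 mol; mass = 1.46 mol × 44.01 g/mol = 64.25 g
(c) CH4 consumed = 2.92 × (1/2) = 1.46 mol; remaining = 3.5 − 1.46 = 2.04 mol; mass = 2.04 mol × 16.04 g/mol = 32.72 g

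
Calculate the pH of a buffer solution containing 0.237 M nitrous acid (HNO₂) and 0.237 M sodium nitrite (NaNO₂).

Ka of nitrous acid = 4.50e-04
pH = 3.35

pKa = -log(4.50e-04) = 3.35. pH = pKa + log([A⁻]/[HA]) = 3.35 + log(0.237/0.237)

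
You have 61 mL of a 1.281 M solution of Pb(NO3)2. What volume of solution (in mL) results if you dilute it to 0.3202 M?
Using M₁V₁ = M₂V₂:
1.281 × 61 = 0.3202 × V₂
V₂ = (1.281 × 61) / 0.3202 = 244 mL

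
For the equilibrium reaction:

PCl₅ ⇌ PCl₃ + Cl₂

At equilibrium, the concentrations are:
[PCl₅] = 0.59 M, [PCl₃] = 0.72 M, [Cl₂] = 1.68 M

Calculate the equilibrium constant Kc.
K_c = 2.0502

Kc = ([PCl₃] × [Cl₂]) / ([PCl₅])
   = ((0.72)·(1.68)) / ((0.59))
   = 1.2096 / 0.59 = 2.0502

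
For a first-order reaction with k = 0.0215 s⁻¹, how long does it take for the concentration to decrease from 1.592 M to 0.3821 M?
66.38 s

From ln[A] = ln[A]₀ - k·t: t = ln([A]₀/[A])/k = ln(1.592/0.3821)/0.0215 = ln(4.1664)/0.0215 = 1.4271/0.0215 = 66.38 s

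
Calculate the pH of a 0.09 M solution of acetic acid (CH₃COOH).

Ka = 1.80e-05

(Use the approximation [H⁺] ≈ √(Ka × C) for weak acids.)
pH = 2.90

[H⁺] = √(Ka × C) = √(1.80e-05 × 0.09) = 1.2728e-03. pH = -log(1.2728e-03)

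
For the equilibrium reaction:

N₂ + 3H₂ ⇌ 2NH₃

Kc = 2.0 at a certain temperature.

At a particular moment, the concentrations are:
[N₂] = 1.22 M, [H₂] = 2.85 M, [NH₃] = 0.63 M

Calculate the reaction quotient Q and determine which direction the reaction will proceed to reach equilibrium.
Q = 0.014, Q < K, reaction proceeds forward (toward products)

Q = ([NH₃]^2) / ([N₂] × [H₂]^3)
  = ((0.63)^2) / ((1.22)·(2.85)^3) = 0.3969/28.242 = 0.01405
Since Q = 0.01405 < Kc = 2.0, the reaction proceeds forward (toward products) to reach equilibrium.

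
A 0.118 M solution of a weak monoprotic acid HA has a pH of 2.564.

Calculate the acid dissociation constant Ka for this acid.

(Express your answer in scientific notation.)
K_a = 6.46e-05

[H⁺] = 10^(−pH) = 10^(−2.564) = 2.729e-03 M. For HA ⇌ H⁺ + A⁻, Ka = x²/(C − x) = (2.729e-03)²/(0.118 − 2.729e-03) = 6.46e-05.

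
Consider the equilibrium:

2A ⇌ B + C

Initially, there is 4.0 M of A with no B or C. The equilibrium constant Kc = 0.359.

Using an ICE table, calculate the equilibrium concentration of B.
[B] = 1.090 M

ICE: [A] = 4.0 − 2x, [B] = [C] = x.
Kc = x²/(4.0 − 2x)² = 0.359 ⇒ √Kc = x/(4.0 − 2x).
x = √0.359·4.0/(1 + 2√0.359) = 0.59917·4.0/2.1983 = 1.0902.
[B] = x = 1.090 M.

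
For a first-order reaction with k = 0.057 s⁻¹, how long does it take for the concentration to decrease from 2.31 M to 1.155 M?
12.16 s

From ln[A] = ln[A]₀ - k·t: t = ln([A]₀/[A])/k = ln(2.31/1.155)/0.057 = ln(2.0000)/0.057 = 0.6931/0.057 = 12.16 s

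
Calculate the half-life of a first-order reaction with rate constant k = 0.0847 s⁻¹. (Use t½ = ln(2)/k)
8.18 s

t½ = ln(2)/k = 0.6931/0.0847 = 8.18 s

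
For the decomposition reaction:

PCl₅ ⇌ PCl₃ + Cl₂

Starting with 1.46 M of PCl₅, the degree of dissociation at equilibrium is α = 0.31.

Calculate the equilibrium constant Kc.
K_c = 0.2033

x = α·[A]₀ = 0.31 × 1.46 = 0.4526 M dissociated.
At eq: [PCl₅] = 1.46 − 0.4526 = 1.007 M; [PCl₃] = [Cl₂] = x = 0.4526 M.
Kc = [PCl₃][Cl₂]/[PCl₅] = (0.4526)²/1.007 = 0.2033.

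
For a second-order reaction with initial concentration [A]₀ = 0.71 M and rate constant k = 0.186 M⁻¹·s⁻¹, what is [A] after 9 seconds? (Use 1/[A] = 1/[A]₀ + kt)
0.3244 M

1/[A] = 1/[A]₀ + k·t = 1/0.71 + (0.186)·(9) = 1.4085 + 1.6740 = 3.0825
[A] = 1/3.0825 = 0.3244 M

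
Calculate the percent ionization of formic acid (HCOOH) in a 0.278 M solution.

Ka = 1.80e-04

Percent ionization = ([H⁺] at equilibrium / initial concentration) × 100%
Percent ionization = 2.51%

Let x = [H⁺]. Ka = x²/(C - x) ⇒ x² + (1.80e-04)x - (1.80e-04)(0.278) = 0. x = 6.9845e-03. Percent = (6.9845e-03/0.278) × 100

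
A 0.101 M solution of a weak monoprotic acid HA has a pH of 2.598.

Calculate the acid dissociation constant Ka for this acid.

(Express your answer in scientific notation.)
K_a = 6.47e-05

[H⁺] = 10^(−pH) = 10^(−2.598) = 2.523e-03 M. For HA ⇌ H⁺ + A⁻, Ka = x²/(C − x) = (2.523e-03)²/(0.101 − 2.523e-03) = 6.47e-05.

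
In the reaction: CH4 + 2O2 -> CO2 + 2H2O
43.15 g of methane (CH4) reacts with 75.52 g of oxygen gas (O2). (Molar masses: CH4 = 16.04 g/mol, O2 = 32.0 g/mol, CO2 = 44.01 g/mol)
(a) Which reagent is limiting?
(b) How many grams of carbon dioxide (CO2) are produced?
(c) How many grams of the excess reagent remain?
(a) O2, (b) 51.93 g, (c) 24.22 g

Moles of CH4 = 43.15 g ÷ 16.04 g/mol = 2.69015 mol
Moles of O2 = 75.52 g ÷ 32.0 g/mol = 2.36 mol
Moles ÷ coefficient: CH4: 2.69015/1 = 2.69, O2: 2.36/2 = 1.18
(a) O2 has the smaller value, so O2 is the limiting reagent.
(b) Moles of CO2 = 2.36 mol O2 × (1/2) = 1.18 mol; mass = 1.18 mol × 44.01 g/mol = 51.93 g
(c) CH4 consumed = 2.36 × (1/2) = 1.18 mol; remaining = 2.69015 − 1.18 = 1.51015 mol; mass = 1.51015 mol × 16.04 g/mol = 24.22 g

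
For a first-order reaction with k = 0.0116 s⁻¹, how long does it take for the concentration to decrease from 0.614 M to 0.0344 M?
248.44 s

From ln[A] = ln[A]₀ - k·t: t = ln([A]₀/[A])/k = ln(0.614/0.0344)/0.0116 = ln(17.8488)/0.0116 = 2.8819/0.0116 = 248.44 s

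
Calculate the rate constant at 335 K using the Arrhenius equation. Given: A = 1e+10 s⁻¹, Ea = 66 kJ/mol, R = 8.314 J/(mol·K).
5.11e-01 s⁻¹

k = A·exp(-Ea/(R·T)) = 1e+10·exp(-66000/(8.314·335)) = 1e+10·exp(-23.6968) = 1e+10·5.1124e-11 = 5.11e-01 s⁻¹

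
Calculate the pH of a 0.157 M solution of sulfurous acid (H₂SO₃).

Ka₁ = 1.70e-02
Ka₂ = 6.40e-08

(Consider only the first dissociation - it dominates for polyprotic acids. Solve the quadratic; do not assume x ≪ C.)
pH = 1.36

x² + Ka₁·x − Ka₁·C = 0 with Ka₁ = 1.70e-02, C = 0.157.
x = (−Ka₁ + √(Ka₁² + 4·Ka₁·C))/2 = 4.3857e-02 M, so pH = 1.36.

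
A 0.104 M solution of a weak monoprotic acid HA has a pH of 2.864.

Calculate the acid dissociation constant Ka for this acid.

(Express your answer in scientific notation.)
K_a = 1.82e-05

[H⁺] = 10^(−pH) = 10^(−2.864) = 1.368e-03 M. For HA ⇌ H⁺ + A⁻, Ka = x²/(C − x) = (1.368e-03)²/(0.104 − 1.368e-03) = 1.82e-05.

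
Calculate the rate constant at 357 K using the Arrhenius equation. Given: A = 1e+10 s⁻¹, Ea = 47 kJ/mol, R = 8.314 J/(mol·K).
1.33e+03 s⁻¹

k = A·exp(-Ea/(R·T)) = 1e+10·exp(-47000/(8.314·357)) = 1e+10·exp(-15.8351) = 1e+10·1.3272e-07 = 1.33e+03 s⁻¹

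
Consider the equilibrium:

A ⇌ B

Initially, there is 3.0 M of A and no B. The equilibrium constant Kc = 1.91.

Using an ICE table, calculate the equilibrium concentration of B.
[B] = 1.969 M

ICE: [A] = 3.0 − x, [B] = x.
Kc = x/(3.0 − x) = 1.91 ⇒ x = 1.91·3.0/(1 + 1.91) = 5.73/2.91 = 1.969.
[B] = x = 1.969 M.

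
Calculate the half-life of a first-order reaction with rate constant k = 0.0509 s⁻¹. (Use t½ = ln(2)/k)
13.62 s

t½ = ln(2)/k = 0.6931/0.0509 = 13.62 s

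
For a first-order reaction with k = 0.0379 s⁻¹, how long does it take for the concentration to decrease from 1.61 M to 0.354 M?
39.97 s

From ln[A] = ln[A]₀ - k·t: t = ln([A]₀/[A])/k = ln(1.61/0.354)/0.0379 = ln(4.5480)/0.0379 = 1.5147/0.0379 = 39.97 s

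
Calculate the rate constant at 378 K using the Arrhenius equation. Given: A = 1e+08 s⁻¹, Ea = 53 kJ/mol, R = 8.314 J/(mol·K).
4.74e+00 s⁻¹

k = A·exp(-Ea/(R·T)) = 1e+08·exp(-53000/(8.314·378)) = 1e+08·exp(-16.8645) = 1e+08·4.7406e-08 = 4.74e+00 s⁻¹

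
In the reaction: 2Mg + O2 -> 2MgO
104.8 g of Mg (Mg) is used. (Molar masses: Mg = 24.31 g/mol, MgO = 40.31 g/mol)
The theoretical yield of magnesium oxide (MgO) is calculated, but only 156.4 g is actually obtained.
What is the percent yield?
Moles of Mg = 104.8 g ÷ 24.31 g/mol = 4.31098 mol
Mole ratio: 2 mol MgO / 2 mol Mg
Moles of MgO = 4.31098 × (2/2) = 4.31098 mol
Theoretical yield = 4.31098 mol × 40.31 g/mol = 173.78 g
Actual yield = 156.4 g
Percent yield = (156.4 / 173.78) × 100% = 90.0%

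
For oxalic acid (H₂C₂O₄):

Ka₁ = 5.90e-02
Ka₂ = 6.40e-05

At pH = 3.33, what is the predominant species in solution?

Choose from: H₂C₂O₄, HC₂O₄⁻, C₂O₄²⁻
HC₂O₄⁻

pKa1 = 1.23, pKa2 = 4.19. Each pKa is the crossover between adjacent species; pH = 3.33 lies in the region where HC₂O₄⁻ predominates.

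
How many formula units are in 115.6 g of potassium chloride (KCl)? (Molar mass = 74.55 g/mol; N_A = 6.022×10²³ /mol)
Moles = 115.6 g ÷ 74.55 g/mol = 1.55064 mol
Formula units = 1.55064 mol × 6.022×10²³ /mol = 9.338e+23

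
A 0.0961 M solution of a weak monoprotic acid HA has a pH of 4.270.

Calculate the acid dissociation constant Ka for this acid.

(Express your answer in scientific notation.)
K_a = 3.00e-08

[H⁺] = 10^(−pH) = 10^(−4.270) = 5.370e-05 M. For HA ⇌ H⁺ + A⁻, Ka = x²/(C − x) = (5.370e-05)²/(0.0961 − 5.370e-05) = 3.00e-08.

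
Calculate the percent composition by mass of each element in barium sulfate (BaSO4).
Ba: 58.84%, S: 13.74%, O: 27.42%

Molar mass of BaSO4 = 233.4 g/mol
% Ba = (1 × 137.33) / 233.4 × 100% = 137.33 / 233.4 × 100% = 58.84%
% S = (1 × 32.07) / 233.4 × 100% = 32.07 / 233.4 × 100% = 13.74%
% O = (4 × 16.0) / 233.4 × 100% = 64 / 233.4 × 100% = 27.42%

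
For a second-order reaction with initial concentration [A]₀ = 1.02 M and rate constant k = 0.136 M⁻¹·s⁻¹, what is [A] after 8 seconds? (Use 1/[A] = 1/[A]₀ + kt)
0.4835 M

1/[A] = 1/[A]₀ + k·t = 1/1.02 + (0.136)·(8) = 0.9804 + 1.0880 = 2.0684
[A] = 1/2.0684 = 0.4835 M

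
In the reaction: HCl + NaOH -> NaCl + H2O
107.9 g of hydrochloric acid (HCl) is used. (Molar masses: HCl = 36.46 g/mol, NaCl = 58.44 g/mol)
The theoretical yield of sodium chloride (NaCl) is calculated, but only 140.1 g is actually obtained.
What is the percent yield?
Moles of HCl = 107.9 g ÷ 36.46 g/mol = 2.95941 mol
Mole ratio: 1 mol NaCl / 1 mol HCl
Moles of NaCl = 2.95941 × (1/1) = 2.95941 mol
Theoretical yield = 2.95941 mol × 58.44 g/mol = 172.95 g
Actual yield = 140.1 g
Percent yield = (140.1 / 172.95) × 100% = 81.0%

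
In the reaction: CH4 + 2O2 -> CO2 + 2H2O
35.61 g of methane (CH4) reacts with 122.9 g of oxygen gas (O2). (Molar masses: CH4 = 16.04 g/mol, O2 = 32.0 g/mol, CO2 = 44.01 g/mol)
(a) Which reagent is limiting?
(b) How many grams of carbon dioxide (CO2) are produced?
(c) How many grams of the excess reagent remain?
(a) O2, (b) 84.51 g, (c) 4.808 g

Moles of CH4 = 35.61 g ÷ 16.04 g/mol = 2.22007 mol
Moles of O2 = 122.9 g ÷ 32.0 g/mol = 3.84063 mol
Moles ÷ coefficient: CH4: 2.22007/1 = 2.22, O2: 3.84063/2 = 1.92
(a) O2 has the smaller value, so O2 is the limiting reagent.
(b) Moles of CO2 = 3.84063 mol O2 × (1/2) = 1.92031 mol; mass = 1.92031 mol × 44.01 g/mol = 84.51 g
(c) CH4 consumed = 3.84063 × (1/2) = 1.92031 mol; remaining = 2.22007 − 1.92031 = 0.299762 mol; mass = 0.299762 mol × 16.04 g/mol = 4.808 g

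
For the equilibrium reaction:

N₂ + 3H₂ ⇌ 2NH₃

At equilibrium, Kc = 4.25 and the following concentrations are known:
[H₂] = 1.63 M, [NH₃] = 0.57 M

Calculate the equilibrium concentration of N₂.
[N₂] = 0.0177 M

Kc = ([NH₃]^2) / ([N₂] × [H₂]^3) = 4.25
[N₂]^1 = (product terms)/(Kc · other reactant terms) = 0.3249 / (4.25 · 4.3307) = 0.017652
[N₂] = 0.0177 M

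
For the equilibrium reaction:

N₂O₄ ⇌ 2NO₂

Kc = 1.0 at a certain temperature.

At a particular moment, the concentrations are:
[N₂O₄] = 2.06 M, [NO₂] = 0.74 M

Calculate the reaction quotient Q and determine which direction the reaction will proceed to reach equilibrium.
Q = 0.266, Q < K, reaction proceeds forward (toward products)

Q = ([NO₂]^2) / ([N₂O₄])
  = ((0.74)^2) / ((2.06)) = 0.5476/2.06 = 0.2658
Since Q = 0.2658 < Kc = 1.0, the reaction proceeds forward (toward products) to reach equilibrium.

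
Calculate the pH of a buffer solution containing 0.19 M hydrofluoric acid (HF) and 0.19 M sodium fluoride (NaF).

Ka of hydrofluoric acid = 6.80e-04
pH = 3.17

pKa = -log(6.80e-04) = 3.17. pH = pKa + log([A⁻]/[HA]) = 3.17 + log(0.19/0.19)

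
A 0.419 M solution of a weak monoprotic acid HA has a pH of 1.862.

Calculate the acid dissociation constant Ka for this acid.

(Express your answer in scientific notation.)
K_a = 4.66e-04

[H⁺] = 10^(−pH) = 10^(−1.862) = 1.374e-02 M. For HA ⇌ H⁺ + A⁻, Ka = x²/(C − x) = (1.374e-02)²/(0.419 − 1.374e-02) = 4.66e-04.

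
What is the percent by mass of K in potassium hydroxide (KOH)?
Mass of K in formula = 39.1 × 1 = 39.1 g/mol
Molar mass = 56.11 g/mol
% K = (39.1/56.11) × 100% = 69.68%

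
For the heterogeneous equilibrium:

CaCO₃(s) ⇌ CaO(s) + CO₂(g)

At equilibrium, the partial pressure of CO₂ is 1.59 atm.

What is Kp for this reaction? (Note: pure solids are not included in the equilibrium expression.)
K_p = 1.59

Solids (CaCO₃, CaO) have activity 1 and are excluded.
Kp = P(CO₂) = 1.59.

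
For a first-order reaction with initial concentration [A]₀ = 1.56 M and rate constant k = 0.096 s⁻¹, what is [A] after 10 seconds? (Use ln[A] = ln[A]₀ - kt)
0.5973 M

ln[A] = ln[A]₀ - k·t = ln(1.56) - (0.096)·(10) = 0.4447 - 0.9600 = -0.5153
[A] = e^(-0.5153) = 0.5973 M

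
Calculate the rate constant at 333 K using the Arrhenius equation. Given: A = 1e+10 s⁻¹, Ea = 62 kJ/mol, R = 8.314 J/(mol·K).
1.88e+00 s⁻¹

k = A·exp(-Ea/(R·T)) = 1e+10·exp(-62000/(8.314·333)) = 1e+10·exp(-22.3943) = 1e+10·1.8805e-10 = 1.88e+00 s⁻¹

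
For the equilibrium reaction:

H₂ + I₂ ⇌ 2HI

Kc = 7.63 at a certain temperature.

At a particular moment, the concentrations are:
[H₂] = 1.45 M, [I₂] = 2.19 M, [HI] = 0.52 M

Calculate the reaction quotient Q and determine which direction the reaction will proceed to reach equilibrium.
Q = 0.085, Q < K, reaction proceeds forward (toward products)

Q = ([HI]^2) / ([H₂] × [I₂])
  = ((0.52)^2) / ((1.45)·(2.19)) = 0.2704/3.1755 = 0.08515
Since Q = 0.08515 < Kc = 7.63, the reaction proceeds forward (toward products) to reach equilibrium.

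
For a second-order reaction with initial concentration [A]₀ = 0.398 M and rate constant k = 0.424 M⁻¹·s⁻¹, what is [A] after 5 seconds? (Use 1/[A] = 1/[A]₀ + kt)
0.2159 M

1/[A] = 1/[A]₀ + k·t = 1/0.398 + (0.424)·(5) = 2.5126 + 2.1200 = 4.6326
[A] = 1/4.6326 = 0.2159 M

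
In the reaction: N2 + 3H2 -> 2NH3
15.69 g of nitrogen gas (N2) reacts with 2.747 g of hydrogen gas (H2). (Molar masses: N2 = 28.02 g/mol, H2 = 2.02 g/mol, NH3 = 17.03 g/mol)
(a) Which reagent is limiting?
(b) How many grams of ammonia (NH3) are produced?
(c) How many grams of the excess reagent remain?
(a) H2, (b) 15.44 g, (c) 2.989 g

Moles of N2 = 15.69 g ÷ 28.02 g/mol = 0.559957 mol
Moles of H2 = 2.747 g ÷ 2.02 g/mol = 1.3599 mol
Moles ÷ coefficient: N2: 0.559957/1 = 0.56, H2: 1.3599/3 = 0.4533
(a) H2 has the smaller value, so H2 is the limiting reagent.
(b) Moles of NH3 = 1.3599 mol H2 × (2/3) = 0.906601 mol; mass = 0.906601 mol × 17.03 g/mol = 15.44 g
(c) N2 consumed = 1.3599 × (1/3) = 0.4533 mol; remaining = 0.559957 − 0.4533 = 0.106657 mol; mass = 0.106657 mol × 28.02 g/mol = 2.989 g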